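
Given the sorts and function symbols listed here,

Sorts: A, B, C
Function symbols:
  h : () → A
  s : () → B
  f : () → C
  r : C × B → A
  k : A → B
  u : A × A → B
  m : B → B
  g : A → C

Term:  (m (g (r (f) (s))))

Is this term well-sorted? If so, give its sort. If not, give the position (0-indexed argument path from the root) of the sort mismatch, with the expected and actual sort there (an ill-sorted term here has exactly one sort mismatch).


      (f) : C
      (s) : B
    (r (f) (s)) : A
  (g (r (f) (s))) : C
(m (g (r (f) (s)))) : ✗ arg 0 at [0] has sort C, expected B

ill-sorted at position [0]: expected B, got C


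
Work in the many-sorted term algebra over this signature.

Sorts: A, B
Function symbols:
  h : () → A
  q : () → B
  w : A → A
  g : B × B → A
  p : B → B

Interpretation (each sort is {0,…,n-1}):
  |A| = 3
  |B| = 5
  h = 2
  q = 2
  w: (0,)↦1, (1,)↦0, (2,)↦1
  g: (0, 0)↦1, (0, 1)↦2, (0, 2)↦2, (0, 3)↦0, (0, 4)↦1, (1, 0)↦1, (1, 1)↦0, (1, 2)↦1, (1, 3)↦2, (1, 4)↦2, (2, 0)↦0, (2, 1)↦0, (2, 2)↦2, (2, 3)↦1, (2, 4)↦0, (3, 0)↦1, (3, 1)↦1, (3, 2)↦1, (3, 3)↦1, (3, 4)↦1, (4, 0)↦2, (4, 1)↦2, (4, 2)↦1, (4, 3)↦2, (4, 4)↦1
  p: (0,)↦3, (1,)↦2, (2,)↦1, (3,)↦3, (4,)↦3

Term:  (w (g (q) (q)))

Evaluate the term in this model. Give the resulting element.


value = 1

  q = 2
  q = 2
  (g (q) (q)) = g(2, 2) = 2
  (w (g (q) (q))) = w(2,) = 1


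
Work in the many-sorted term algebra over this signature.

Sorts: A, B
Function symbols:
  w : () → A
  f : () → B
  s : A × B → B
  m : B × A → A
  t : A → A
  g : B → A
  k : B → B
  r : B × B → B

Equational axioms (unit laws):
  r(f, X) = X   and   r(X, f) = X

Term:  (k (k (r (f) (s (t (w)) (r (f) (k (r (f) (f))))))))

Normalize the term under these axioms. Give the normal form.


1. (k (k (r (f) (s (t (w)) (r (f) (k (r (f) (f))))))))  →  (k (k (s (t (w)) (r (f) (k (r (f) (f)))))))
2. (k (k (s (t (w)) (r (f) (k (r (f) (f)))))))  →  (k (k (s (t (w)) (k (r (f) (f))))))
3. (k (k (s (t (w)) (k (r (f) (f))))))  →  (k (k (s (t (w)) (k (f)))))

normal form = (k (k (s (t (w)) (k (f)))))


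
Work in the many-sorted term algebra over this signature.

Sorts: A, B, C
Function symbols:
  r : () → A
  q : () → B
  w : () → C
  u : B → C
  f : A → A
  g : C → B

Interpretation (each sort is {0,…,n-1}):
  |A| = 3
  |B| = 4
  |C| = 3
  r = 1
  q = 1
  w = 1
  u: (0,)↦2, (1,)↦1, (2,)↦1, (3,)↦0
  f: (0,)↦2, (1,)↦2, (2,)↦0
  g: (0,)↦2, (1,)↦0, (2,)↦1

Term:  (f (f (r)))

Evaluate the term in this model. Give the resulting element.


value = 0

  r = 1
  (f (r)) = f(1,) = 2
  (f (f (r))) = f(2,) = 0


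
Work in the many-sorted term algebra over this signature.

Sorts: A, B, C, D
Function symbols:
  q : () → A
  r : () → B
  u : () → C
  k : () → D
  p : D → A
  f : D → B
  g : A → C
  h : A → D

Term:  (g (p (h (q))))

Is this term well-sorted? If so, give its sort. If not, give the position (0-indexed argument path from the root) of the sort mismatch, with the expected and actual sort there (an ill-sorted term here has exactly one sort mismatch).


well-sorted; sort = C

      (q) : A
    (h (q)) : D
  (p (h (q))) : A
(g (p (h (q)))) : C


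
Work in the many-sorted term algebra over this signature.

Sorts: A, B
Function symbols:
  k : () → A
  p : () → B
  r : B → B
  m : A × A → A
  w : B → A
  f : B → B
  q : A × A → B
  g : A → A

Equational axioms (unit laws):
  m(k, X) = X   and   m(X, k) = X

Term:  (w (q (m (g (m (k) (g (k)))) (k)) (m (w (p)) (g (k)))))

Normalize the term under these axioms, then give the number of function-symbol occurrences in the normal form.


size = 10

1. (w (q (m (g (m (k) (g (k)))) (k)) (m (w (p)) (g (k)))))  →  (w (q (g (m (k) (g (k)))) (m (w (p)) (g (k)))))
2. (w (q (g (m (k) (g (k)))) (m (w (p)) (g (k)))))  →  (w (q (g (g (k))) (m (w (p)) (g (k)))))
normal form: (w (q (g (g (k))) (m (w (p)) (g (k)))))


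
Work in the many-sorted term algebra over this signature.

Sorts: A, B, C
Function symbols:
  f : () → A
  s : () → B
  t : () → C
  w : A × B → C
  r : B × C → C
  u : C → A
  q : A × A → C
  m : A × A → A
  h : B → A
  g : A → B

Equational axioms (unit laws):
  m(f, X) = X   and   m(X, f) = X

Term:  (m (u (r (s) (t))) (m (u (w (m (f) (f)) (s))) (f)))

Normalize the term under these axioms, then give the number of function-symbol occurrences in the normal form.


size = 9

1. (m (u (r (s) (t))) (m (u (w (m (f) (f)) (s))) (f)))  →  (m (u (r (s) (t))) (u (w (m (f) (f)) (s))))
2. (m (u (r (s) (t))) (u (w (m (f) (f)) (s))))  →  (m (u (r (s) (t))) (u (w (f) (s))))
normal form: (m (u (r (s) (t))) (u (w (f) (s))))


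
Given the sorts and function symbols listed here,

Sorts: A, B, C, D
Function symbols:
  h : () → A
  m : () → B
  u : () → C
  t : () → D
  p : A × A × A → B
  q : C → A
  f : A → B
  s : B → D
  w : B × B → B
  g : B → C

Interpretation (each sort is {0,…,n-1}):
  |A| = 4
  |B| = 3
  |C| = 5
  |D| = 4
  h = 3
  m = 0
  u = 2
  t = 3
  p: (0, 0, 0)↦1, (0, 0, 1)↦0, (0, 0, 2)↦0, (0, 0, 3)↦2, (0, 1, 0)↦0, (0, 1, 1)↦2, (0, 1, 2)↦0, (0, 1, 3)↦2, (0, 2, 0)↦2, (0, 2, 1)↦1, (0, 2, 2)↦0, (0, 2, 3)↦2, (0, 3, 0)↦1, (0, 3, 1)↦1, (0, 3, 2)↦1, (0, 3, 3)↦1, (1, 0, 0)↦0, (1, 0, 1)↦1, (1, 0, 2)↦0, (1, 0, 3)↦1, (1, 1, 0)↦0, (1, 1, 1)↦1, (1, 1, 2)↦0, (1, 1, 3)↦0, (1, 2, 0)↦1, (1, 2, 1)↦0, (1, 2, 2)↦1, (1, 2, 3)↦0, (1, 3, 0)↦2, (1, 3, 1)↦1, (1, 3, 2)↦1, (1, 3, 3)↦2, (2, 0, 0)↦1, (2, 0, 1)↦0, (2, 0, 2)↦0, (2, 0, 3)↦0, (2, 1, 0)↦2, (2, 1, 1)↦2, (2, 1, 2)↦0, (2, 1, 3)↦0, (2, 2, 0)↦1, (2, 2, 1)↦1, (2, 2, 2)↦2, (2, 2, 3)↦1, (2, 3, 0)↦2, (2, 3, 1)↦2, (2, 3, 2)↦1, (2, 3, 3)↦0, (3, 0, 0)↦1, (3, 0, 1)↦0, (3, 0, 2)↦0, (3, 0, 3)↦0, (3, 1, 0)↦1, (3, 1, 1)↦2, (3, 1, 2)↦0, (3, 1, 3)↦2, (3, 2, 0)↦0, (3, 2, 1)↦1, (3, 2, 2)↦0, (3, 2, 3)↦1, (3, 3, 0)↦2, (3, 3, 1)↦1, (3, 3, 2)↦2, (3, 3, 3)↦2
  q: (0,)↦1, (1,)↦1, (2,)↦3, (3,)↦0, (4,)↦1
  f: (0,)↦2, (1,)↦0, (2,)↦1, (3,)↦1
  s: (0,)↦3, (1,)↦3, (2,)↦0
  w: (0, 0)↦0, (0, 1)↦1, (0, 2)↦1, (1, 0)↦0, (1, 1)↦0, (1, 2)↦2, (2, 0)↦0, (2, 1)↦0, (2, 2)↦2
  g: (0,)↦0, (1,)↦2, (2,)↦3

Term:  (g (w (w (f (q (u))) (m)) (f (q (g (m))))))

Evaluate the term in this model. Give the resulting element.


value = 0

  u = 2
  (q (u)) = q(2,) = 3
  (f (q (u))) = f(3,) = 1
  m = 0
  (w (f (q (u))) (m)) = w(1, 0) = 0
  m = 0
  (g (m)) = g(0,) = 0
  (q (g (m))) = q(0,) = 1
  (f (q (g (m)))) = f(1,) = 0
  (w (w (f (q (u))) (m)) (f (q (g (m))))) = w(0, 0) = 0
  (g (w (w (f (q (u))) (m)) (f (q (g (m)))))) = g(0,) = 0


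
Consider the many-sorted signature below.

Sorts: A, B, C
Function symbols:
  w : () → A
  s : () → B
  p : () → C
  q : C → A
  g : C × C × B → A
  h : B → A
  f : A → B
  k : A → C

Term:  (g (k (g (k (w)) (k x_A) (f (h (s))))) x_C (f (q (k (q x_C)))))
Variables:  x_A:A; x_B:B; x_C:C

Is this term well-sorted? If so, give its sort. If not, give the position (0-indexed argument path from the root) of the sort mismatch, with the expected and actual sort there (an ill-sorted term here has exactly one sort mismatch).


well-sorted; sort = A

        (w) : A
      (k (w)) : C
        x_A : A
      (k x_A) : C
          (s) : B
        (h (s)) : A
      (f (h (s))) : B
    (g (k (w)) (k x_A) (f (h (s)))) : A
  (k (g (k (w)) (k x_A) (f (h (s))))) : C
  x_C : C
          x_C : C
        (q x_C) : A
      (k (q x_C)) : C
    (q (k (q x_C))) : A
  (f (q (k (q x_C)))) : B
(g (k (g (k (w)) (k x_A) (f (h (s))))) x_C (f (q (k (q x_C))))) : A


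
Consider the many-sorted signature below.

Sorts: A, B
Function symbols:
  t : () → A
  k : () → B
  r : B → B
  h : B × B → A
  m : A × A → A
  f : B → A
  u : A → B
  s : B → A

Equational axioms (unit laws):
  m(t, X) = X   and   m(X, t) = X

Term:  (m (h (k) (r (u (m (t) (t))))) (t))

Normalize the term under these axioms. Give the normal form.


1. (m (h (k) (r (u (m (t) (t))))) (t))  →  (h (k) (r (u (m (t) (t)))))
2. (h (k) (r (u (m (t) (t)))))  →  (h (k) (r (u (t))))

normal form = (h (k) (r (u (t))))


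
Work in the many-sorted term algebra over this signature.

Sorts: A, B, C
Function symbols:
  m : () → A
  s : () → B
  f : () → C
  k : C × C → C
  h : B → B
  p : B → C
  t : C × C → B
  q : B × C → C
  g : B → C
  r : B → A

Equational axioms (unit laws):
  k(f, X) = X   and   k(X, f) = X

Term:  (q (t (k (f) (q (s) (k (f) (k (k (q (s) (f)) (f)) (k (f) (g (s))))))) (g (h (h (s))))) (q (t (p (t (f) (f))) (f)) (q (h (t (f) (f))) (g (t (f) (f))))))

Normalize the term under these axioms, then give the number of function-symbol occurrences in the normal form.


1. (q (t (k (f) (q (s) (k (f) (k (k (q (s) (f)) (f)) (k (f) (g (s))))))) (g (h (h (s))))) (q (t (p (t (f) (f))) (f)) (q (h (t (f) (f))) (g (t (f) (f))))))  →  (q (t (q (s) (k (f) (k (k (q (s) (f)) (f)) (k (f) (g (s)))))) (g (h (h (s))))) (q (t (p (t (f) (f))) (f)) (q (h (t (f) (f))) (g (t (f) (f))))))
2. (q (t (q (s) (k (f) (k (k (q (s) (f)) (f)) (k (f) (g (s)))))) (g (h (h (s))))) (q (t (p (t (f) (f))) (f)) (q (h (t (f) (f))) (g (t (f) (f))))))  →  (q (t (q (s) (k (k (q (s) (f)) (f)) (k (f) (g (s))))) (g (h (h (s))))) (q (t (p (t (f) (f))) (f)) (q (h (t (f) (f))) (g (t (f) (f))))))
3. (q (t (q (s) (k (k (q (s) (f)) (f)) (k (f) (g (s))))) (g (h (h (s))))) (q (t (p (t (f) (f))) (f)) (q (h (t (f) (f))) (g (t (f) (f))))))  →  (q (t (q (s) (k (q (s) (f)) (k (f) (g (s))))) (g (h (h (s))))) (q (t (p (t (f) (f))) (f)) (q (h (t (f) (f))) (g (t (f) (f))))))
4. (q (t (q (s) (k (q (s) (f)) (k (f) (g (s))))) (g (h (h (s))))) (q (t (p (t (f) (f))) (f)) (q (h (t (f) (f))) (g (t (f) (f))))))  →  (q (t (q (s) (k (q (s) (f)) (g (s)))) (g (h (h (s))))) (q (t (p (t (f) (f))) (f)) (q (h (t (f) (f))) (g (t (f) (f))))))
normal form: (q (t (q (s) (k (q (s) (f)) (g (s)))) (g (h (h (s))))) (q (t (p (t (f) (f))) (f)) (q (h (t (f) (f))) (g (t (f) (f))))))

size = 30


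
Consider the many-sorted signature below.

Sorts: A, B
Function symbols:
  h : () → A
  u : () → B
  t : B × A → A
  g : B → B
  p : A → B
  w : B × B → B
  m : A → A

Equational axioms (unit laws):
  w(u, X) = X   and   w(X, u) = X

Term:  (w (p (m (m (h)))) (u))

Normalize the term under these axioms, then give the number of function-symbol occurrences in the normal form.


size = 4

1. (w (p (m (m (h)))) (u))  →  (p (m (m (h))))
normal form: (p (m (m (h))))


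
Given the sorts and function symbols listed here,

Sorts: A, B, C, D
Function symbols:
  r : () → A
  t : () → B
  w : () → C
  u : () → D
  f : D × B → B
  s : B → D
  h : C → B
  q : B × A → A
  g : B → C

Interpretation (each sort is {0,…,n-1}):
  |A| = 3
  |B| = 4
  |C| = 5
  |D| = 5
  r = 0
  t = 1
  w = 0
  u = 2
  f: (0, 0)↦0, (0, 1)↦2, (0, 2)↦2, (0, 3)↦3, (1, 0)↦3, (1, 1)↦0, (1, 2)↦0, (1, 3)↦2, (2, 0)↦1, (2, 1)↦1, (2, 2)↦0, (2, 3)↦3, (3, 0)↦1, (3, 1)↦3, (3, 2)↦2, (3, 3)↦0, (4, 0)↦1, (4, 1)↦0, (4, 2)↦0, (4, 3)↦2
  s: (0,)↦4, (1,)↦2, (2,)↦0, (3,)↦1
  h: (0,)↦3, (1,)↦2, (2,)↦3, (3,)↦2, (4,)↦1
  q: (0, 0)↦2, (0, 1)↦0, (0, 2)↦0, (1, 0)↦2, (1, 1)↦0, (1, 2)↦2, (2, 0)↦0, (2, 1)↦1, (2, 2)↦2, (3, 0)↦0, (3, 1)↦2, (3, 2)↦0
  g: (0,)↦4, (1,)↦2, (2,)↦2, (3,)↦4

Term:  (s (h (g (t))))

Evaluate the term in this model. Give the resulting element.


  t = 1
  (g (t)) = g(1,) = 2
  (h (g (t))) = h(2,) = 3
  (s (h (g (t)))) = s(3,) = 1

value = 1


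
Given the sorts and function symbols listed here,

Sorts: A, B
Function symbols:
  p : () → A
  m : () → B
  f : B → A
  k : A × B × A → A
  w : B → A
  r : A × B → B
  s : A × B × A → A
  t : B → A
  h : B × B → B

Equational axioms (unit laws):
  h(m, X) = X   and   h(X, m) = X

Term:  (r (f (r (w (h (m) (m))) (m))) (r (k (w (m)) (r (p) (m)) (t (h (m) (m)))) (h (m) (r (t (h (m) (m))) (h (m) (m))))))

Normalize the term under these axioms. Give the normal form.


1. (r (f (r (w (h (m) (m))) (m))) (r (k (w (m)) (r (p) (m)) (t (h (m) (m)))) (h (m) (r (t (h (m) (m))) (h (m) (m))))))  →  (r (f (r (w (m)) (m))) (r (k (w (m)) (r (p) (m)) (t (h (m) (m)))) (h (m) (r (t (h (m) (m))) (h (m) (m))))))
2. (r (f (r (w (m)) (m))) (r (k (w (m)) (r (p) (m)) (t (h (m) (m)))) (h (m) (r (t (h (m) (m))) (h (m) (m))))))  →  (r (f (r (w (m)) (m))) (r (k (w (m)) (r (p) (m)) (t (m))) (h (m) (r (t (h (m) (m))) (h (m) (m))))))
3. (r (f (r (w (m)) (m))) (r (k (w (m)) (r (p) (m)) (t (m))) (h (m) (r (t (h (m) (m))) (h (m) (m))))))  →  (r (f (r (w (m)) (m))) (r (k (w (m)) (r (p) (m)) (t (m))) (r (t (h (m) (m))) (h (m) (m)))))
4. (r (f (r (w (m)) (m))) (r (k (w (m)) (r (p) (m)) (t (m))) (r (t (h (m) (m))) (h (m) (m)))))  →  (r (f (r (w (m)) (m))) (r (k (w (m)) (r (p) (m)) (t (m))) (r (t (m)) (h (m) (m)))))
5. (r (f (r (w (m)) (m))) (r (k (w (m)) (r (p) (m)) (t (m))) (r (t (m)) (h (m) (m)))))  →  (r (f (r (w (m)) (m))) (r (k (w (m)) (r (p) (m)) (t (m))) (r (t (m)) (m))))

normal form = (r (f (r (w (m)) (m))) (r (k (w (m)) (r (p) (m)) (t (m))) (r (t (m)) (m))))


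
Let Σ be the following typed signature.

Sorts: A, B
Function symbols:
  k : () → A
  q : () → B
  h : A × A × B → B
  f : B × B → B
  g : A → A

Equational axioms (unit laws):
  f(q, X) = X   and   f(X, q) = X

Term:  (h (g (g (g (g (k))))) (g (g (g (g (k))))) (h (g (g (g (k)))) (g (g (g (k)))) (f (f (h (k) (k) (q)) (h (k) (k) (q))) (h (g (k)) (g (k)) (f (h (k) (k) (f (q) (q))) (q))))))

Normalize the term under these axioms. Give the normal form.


1. (h (g (g (g (g (k))))) (g (g (g (g (k))))) (h (g (g (g (k)))) (g (g (g (k)))) (f (f (h (k) (k) (q)) (h (k) (k) (q))) (h (g (k)) (g (k)) (f (h (k) (k) (f (q) (q))) (q))))))  →  (h (g (g (g (g (k))))) (g (g (g (g (k))))) (h (g (g (g (k)))) (g (g (g (k)))) (f (f (h (k) (k) (q)) (h (k) (k) (q))) (h (g (k)) (g (k)) (h (k) (k) (f (q) (q)))))))
2. (h (g (g (g (g (k))))) (g (g (g (g (k))))) (h (g (g (g (k)))) (g (g (g (k)))) (f (f (h (k) (k) (q)) (h (k) (k) (q))) (h (g (k)) (g (k)) (h (k) (k) (f (q) (q)))))))  →  (h (g (g (g (g (k))))) (g (g (g (g (k))))) (h (g (g (g (k)))) (g (g (g (k)))) (f (f (h (k) (k) (q)) (h (k) (k) (q))) (h (g (k)) (g (k)) (h (k) (k) (q))))))

normal form = (h (g (g (g (g (k))))) (g (g (g (g (k))))) (h (g (g (g (k)))) (g (g (g (k)))) (f (f (h (k) (k) (q)) (h (k) (k) (q))) (h (g (k)) (g (k)) (h (k) (k) (q))))))


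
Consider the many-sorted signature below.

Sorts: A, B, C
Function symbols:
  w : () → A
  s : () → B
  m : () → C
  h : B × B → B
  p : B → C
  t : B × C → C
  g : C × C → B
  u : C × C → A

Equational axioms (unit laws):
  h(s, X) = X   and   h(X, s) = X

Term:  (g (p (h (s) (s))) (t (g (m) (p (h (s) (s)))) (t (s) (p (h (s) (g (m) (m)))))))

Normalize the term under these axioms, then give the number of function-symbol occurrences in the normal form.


1. (g (p (h (s) (s))) (t (g (m) (p (h (s) (s)))) (t (s) (p (h (s) (g (m) (m)))))))  →  (g (p (s)) (t (g (m) (p (h (s) (s)))) (t (s) (p (h (s) (g (m) (m)))))))
2. (g (p (s)) (t (g (m) (p (h (s) (s)))) (t (s) (p (h (s) (g (m) (m)))))))  →  (g (p (s)) (t (g (m) (p (s))) (t (s) (p (h (s) (g (m) (m)))))))
3. (g (p (s)) (t (g (m) (p (s))) (t (s) (p (h (s) (g (m) (m)))))))  →  (g (p (s)) (t (g (m) (p (s))) (t (s) (p (g (m) (m))))))
normal form: (g (p (s)) (t (g (m) (p (s))) (t (s) (p (g (m) (m))))))

size = 14


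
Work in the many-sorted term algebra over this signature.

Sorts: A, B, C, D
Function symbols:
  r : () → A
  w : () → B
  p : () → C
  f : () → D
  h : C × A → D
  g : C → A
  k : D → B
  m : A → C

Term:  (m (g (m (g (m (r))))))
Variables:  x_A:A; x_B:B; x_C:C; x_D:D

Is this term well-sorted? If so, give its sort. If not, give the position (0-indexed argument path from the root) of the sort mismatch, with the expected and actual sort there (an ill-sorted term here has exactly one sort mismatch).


          (r) : A
        (m (r)) : C
      (g (m (r))) : A
    (m (g (m (r)))) : C
  (g (m (g (m (r))))) : A
(m (g (m (g (m (r)))))) : C

well-sorted; sort = C


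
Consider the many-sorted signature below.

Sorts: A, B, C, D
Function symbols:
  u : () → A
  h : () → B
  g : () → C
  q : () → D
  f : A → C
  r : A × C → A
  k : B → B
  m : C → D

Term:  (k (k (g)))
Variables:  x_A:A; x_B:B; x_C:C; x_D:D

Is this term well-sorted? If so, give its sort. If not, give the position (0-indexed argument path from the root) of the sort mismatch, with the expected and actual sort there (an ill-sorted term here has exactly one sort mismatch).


    (g) : C
  (k (g)) : ✗ arg 0 at [0, 0] has sort C, expected B

ill-sorted at position [0, 0]: expected B, got C


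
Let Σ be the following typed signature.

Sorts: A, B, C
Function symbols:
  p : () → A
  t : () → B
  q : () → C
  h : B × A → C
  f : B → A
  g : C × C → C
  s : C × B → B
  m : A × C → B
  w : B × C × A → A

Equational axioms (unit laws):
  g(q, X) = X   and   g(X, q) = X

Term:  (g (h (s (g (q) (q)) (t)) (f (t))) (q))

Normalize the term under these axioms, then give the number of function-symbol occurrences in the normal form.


1. (g (h (s (g (q) (q)) (t)) (f (t))) (q))  →  (h (s (g (q) (q)) (t)) (f (t)))
2. (h (s (g (q) (q)) (t)) (f (t)))  →  (h (s (q) (t)) (f (t)))
normal form: (h (s (q) (t)) (f (t)))

size = 6


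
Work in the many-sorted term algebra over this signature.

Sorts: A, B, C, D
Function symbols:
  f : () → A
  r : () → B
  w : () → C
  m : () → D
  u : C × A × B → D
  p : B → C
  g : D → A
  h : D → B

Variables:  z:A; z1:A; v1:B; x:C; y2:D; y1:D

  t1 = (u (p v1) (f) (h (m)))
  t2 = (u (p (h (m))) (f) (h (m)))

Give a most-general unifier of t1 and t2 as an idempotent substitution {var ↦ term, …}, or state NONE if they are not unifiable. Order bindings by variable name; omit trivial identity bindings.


{v1 ↦ (h (m))}


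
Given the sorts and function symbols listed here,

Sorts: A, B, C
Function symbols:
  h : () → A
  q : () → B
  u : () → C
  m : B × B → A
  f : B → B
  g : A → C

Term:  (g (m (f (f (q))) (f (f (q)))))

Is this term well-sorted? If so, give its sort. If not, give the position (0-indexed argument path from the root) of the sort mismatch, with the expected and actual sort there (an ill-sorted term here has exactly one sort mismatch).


well-sorted; sort = C

        (q) : B
      (f (q)) : B
    (f (f (q))) : B
        (q) : B
      (f (q)) : B
    (f (f (q))) : B
  (m (f (f (q))) (f (f (q)))) : A
(g (m (f (f (q))) (f (f (q))))) : C


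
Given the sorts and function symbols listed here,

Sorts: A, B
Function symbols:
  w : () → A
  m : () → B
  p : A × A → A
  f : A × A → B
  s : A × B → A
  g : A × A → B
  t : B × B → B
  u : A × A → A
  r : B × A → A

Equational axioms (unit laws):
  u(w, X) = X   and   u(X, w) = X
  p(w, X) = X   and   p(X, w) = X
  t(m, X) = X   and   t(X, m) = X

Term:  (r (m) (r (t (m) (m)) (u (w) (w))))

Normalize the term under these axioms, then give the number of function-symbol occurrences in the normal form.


1. (r (m) (r (t (m) (m)) (u (w) (w))))  →  (r (m) (r (m) (u (w) (w))))
2. (r (m) (r (m) (u (w) (w))))  →  (r (m) (r (m) (w)))
normal form: (r (m) (r (m) (w)))

size = 5


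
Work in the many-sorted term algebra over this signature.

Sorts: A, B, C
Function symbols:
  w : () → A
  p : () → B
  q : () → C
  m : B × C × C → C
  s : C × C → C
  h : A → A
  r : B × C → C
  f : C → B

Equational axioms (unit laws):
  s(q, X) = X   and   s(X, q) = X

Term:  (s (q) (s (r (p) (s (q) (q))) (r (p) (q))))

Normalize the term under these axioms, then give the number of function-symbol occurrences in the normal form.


1. (s (q) (s (r (p) (s (q) (q))) (r (p) (q))))  →  (s (r (p) (s (q) (q))) (r (p) (q)))
2. (s (r (p) (s (q) (q))) (r (p) (q)))  →  (s (r (p) (q)) (r (p) (q)))
normal form: (s (r (p) (q)) (r (p) (q)))

size = 7


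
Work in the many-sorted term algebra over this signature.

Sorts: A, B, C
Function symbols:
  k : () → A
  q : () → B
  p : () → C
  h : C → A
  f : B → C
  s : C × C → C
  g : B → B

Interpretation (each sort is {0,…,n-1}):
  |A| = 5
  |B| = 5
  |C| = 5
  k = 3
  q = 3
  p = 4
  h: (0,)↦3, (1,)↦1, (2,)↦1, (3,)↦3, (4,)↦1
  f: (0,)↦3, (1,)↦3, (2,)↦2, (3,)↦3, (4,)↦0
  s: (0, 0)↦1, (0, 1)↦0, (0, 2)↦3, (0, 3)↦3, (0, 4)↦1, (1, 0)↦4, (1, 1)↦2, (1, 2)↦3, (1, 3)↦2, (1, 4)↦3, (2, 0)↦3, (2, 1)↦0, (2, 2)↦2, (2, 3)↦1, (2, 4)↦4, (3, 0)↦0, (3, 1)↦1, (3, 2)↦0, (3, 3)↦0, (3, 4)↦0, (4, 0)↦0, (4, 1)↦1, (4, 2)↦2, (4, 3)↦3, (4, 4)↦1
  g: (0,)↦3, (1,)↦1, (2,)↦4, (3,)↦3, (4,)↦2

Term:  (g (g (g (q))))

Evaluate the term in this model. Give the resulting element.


value = 3

  q = 3
  (g (q)) = g(3,) = 3
  (g (g (q))) = g(3,) = 3
  (g (g (g (q)))) = g(3,) = 3


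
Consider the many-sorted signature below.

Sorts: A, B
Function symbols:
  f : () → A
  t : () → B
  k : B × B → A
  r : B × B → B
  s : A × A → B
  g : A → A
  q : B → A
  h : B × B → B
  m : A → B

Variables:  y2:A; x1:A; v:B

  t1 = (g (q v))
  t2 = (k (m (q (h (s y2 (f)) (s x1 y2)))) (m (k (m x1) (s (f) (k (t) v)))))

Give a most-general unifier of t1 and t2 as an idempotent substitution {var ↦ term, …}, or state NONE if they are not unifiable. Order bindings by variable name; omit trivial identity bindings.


head clash or occurs-check failure — not unifiable

NONE (not unifiable)


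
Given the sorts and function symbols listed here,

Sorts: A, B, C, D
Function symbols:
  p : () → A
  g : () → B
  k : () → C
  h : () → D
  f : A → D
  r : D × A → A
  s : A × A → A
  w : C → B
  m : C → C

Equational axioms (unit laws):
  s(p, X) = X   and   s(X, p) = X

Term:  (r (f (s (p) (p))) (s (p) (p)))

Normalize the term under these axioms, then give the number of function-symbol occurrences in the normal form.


1. (r (f (s (p) (p))) (s (p) (p)))  →  (r (f (p)) (s (p) (p)))
2. (r (f (p)) (s (p) (p)))  →  (r (f (p)) (p))
normal form: (r (f (p)) (p))

size = 4


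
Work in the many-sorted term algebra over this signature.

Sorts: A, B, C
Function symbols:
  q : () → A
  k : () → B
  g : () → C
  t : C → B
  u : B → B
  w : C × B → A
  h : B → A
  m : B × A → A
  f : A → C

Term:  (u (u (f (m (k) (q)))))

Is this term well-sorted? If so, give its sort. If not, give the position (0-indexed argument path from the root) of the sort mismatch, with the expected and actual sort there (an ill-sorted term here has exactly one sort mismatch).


        (k) : B
        (q) : A
      (m (k) (q)) : A
    (f (m (k) (q))) : C
  (u (f (m (k) (q)))) : ✗ arg 0 at [0, 0] has sort C, expected B

ill-sorted at position [0, 0]: expected B, got C


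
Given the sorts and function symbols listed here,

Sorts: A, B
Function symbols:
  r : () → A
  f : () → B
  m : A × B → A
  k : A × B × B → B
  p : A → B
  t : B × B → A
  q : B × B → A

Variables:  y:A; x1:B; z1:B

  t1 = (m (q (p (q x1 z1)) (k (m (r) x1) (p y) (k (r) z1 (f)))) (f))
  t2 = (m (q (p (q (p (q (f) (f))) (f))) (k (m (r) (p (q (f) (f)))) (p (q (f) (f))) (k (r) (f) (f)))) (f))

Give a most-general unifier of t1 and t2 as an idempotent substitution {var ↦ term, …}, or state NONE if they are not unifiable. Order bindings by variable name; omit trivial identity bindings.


{x1 ↦ (p (q (f) (f))), y ↦ (q (f) (f)), z1 ↦ (f)}


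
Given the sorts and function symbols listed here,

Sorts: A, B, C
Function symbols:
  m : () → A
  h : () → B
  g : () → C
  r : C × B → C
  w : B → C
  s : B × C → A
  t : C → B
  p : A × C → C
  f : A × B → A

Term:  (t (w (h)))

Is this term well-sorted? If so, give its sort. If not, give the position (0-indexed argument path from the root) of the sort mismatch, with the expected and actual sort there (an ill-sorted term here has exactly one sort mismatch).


    (h) : B
  (w (h)) : C
(t (w (h))) : B

well-sorted; sort = B


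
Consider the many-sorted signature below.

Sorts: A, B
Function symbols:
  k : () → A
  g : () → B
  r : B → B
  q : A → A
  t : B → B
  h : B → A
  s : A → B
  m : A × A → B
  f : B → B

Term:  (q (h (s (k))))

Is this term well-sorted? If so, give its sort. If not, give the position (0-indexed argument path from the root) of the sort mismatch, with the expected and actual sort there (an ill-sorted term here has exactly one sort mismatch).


well-sorted; sort = A

      (k) : A
    (s (k)) : B
  (h (s (k))) : A
(q (h (s (k)))) : A


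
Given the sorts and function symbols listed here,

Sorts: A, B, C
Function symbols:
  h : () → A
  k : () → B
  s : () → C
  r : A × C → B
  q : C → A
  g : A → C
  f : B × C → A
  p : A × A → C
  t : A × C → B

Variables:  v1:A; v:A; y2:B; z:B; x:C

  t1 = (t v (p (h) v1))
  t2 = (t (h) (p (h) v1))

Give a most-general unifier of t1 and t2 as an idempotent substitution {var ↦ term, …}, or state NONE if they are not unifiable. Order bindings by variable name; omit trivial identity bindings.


{v ↦ (h)}


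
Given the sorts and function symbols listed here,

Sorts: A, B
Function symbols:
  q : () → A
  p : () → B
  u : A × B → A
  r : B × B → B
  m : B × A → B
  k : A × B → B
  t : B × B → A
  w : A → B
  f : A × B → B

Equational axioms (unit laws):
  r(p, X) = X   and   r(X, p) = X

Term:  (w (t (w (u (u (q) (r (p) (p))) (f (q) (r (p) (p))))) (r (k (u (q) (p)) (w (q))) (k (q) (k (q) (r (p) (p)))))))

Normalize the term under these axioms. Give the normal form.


1. (w (t (w (u (u (q) (r (p) (p))) (f (q) (r (p) (p))))) (r (k (u (q) (p)) (w (q))) (k (q) (k (q) (r (p) (p)))))))  →  (w (t (w (u (u (q) (p)) (f (q) (r (p) (p))))) (r (k (u (q) (p)) (w (q))) (k (q) (k (q) (r (p) (p)))))))
2. (w (t (w (u (u (q) (p)) (f (q) (r (p) (p))))) (r (k (u (q) (p)) (w (q))) (k (q) (k (q) (r (p) (p)))))))  →  (w (t (w (u (u (q) (p)) (f (q) (p)))) (r (k (u (q) (p)) (w (q))) (k (q) (k (q) (r (p) (p)))))))
3. (w (t (w (u (u (q) (p)) (f (q) (p)))) (r (k (u (q) (p)) (w (q))) (k (q) (k (q) (r (p) (p)))))))  →  (w (t (w (u (u (q) (p)) (f (q) (p)))) (r (k (u (q) (p)) (w (q))) (k (q) (k (q) (p))))))

normal form = (w (t (w (u (u (q) (p)) (f (q) (p)))) (r (k (u (q) (p)) (w (q))) (k (q) (k (q) (p))))))


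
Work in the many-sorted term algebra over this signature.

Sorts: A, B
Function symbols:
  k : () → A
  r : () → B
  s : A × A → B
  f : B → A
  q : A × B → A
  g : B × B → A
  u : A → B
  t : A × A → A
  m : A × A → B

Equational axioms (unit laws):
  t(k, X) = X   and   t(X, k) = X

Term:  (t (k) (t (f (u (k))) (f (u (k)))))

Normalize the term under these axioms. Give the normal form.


normal form = (t (f (u (k))) (f (u (k))))

1. (t (k) (t (f (u (k))) (f (u (k)))))  →  (t (f (u (k))) (f (u (k))))


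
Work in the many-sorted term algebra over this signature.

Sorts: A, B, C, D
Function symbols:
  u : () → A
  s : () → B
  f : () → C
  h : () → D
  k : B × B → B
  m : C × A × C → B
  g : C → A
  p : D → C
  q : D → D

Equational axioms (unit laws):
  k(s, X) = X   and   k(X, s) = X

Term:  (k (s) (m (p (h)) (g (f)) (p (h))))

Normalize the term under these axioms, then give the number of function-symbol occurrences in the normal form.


1. (k (s) (m (p (h)) (g (f)) (p (h))))  →  (m (p (h)) (g (f)) (p (h)))
normal form: (m (p (h)) (g (f)) (p (h)))

size = 7


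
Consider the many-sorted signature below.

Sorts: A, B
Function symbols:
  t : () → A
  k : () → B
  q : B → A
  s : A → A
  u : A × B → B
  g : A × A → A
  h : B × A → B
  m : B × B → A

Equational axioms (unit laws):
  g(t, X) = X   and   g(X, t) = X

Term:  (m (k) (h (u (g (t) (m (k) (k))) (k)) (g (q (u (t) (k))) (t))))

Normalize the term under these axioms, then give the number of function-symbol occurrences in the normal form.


1. (m (k) (h (u (g (t) (m (k) (k))) (k)) (g (q (u (t) (k))) (t))))  →  (m (k) (h (u (m (k) (k)) (k)) (g (q (u (t) (k))) (t))))
2. (m (k) (h (u (m (k) (k)) (k)) (g (q (u (t) (k))) (t))))  →  (m (k) (h (u (m (k) (k)) (k)) (q (u (t) (k)))))
normal form: (m (k) (h (u (m (k) (k)) (k)) (q (u (t) (k)))))

size = 12


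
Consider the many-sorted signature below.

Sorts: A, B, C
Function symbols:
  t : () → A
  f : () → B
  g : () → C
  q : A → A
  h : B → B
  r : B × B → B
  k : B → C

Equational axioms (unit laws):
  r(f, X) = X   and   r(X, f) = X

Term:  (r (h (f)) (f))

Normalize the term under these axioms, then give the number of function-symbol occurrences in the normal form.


1. (r (h (f)) (f))  →  (h (f))
normal form: (h (f))

size = 2


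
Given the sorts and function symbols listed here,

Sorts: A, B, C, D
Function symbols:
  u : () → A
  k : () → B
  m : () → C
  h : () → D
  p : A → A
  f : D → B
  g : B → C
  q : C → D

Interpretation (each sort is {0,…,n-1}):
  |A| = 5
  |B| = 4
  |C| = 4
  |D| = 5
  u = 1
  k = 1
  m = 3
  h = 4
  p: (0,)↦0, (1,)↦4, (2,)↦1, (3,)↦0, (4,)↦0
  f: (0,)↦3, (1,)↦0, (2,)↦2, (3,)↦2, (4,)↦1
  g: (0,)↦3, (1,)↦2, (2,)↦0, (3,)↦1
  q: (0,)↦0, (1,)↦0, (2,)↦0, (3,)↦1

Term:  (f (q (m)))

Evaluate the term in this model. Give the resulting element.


  m = 3
  (q (m)) = q(3,) = 1
  (f (q (m))) = f(1,) = 0

value = 0


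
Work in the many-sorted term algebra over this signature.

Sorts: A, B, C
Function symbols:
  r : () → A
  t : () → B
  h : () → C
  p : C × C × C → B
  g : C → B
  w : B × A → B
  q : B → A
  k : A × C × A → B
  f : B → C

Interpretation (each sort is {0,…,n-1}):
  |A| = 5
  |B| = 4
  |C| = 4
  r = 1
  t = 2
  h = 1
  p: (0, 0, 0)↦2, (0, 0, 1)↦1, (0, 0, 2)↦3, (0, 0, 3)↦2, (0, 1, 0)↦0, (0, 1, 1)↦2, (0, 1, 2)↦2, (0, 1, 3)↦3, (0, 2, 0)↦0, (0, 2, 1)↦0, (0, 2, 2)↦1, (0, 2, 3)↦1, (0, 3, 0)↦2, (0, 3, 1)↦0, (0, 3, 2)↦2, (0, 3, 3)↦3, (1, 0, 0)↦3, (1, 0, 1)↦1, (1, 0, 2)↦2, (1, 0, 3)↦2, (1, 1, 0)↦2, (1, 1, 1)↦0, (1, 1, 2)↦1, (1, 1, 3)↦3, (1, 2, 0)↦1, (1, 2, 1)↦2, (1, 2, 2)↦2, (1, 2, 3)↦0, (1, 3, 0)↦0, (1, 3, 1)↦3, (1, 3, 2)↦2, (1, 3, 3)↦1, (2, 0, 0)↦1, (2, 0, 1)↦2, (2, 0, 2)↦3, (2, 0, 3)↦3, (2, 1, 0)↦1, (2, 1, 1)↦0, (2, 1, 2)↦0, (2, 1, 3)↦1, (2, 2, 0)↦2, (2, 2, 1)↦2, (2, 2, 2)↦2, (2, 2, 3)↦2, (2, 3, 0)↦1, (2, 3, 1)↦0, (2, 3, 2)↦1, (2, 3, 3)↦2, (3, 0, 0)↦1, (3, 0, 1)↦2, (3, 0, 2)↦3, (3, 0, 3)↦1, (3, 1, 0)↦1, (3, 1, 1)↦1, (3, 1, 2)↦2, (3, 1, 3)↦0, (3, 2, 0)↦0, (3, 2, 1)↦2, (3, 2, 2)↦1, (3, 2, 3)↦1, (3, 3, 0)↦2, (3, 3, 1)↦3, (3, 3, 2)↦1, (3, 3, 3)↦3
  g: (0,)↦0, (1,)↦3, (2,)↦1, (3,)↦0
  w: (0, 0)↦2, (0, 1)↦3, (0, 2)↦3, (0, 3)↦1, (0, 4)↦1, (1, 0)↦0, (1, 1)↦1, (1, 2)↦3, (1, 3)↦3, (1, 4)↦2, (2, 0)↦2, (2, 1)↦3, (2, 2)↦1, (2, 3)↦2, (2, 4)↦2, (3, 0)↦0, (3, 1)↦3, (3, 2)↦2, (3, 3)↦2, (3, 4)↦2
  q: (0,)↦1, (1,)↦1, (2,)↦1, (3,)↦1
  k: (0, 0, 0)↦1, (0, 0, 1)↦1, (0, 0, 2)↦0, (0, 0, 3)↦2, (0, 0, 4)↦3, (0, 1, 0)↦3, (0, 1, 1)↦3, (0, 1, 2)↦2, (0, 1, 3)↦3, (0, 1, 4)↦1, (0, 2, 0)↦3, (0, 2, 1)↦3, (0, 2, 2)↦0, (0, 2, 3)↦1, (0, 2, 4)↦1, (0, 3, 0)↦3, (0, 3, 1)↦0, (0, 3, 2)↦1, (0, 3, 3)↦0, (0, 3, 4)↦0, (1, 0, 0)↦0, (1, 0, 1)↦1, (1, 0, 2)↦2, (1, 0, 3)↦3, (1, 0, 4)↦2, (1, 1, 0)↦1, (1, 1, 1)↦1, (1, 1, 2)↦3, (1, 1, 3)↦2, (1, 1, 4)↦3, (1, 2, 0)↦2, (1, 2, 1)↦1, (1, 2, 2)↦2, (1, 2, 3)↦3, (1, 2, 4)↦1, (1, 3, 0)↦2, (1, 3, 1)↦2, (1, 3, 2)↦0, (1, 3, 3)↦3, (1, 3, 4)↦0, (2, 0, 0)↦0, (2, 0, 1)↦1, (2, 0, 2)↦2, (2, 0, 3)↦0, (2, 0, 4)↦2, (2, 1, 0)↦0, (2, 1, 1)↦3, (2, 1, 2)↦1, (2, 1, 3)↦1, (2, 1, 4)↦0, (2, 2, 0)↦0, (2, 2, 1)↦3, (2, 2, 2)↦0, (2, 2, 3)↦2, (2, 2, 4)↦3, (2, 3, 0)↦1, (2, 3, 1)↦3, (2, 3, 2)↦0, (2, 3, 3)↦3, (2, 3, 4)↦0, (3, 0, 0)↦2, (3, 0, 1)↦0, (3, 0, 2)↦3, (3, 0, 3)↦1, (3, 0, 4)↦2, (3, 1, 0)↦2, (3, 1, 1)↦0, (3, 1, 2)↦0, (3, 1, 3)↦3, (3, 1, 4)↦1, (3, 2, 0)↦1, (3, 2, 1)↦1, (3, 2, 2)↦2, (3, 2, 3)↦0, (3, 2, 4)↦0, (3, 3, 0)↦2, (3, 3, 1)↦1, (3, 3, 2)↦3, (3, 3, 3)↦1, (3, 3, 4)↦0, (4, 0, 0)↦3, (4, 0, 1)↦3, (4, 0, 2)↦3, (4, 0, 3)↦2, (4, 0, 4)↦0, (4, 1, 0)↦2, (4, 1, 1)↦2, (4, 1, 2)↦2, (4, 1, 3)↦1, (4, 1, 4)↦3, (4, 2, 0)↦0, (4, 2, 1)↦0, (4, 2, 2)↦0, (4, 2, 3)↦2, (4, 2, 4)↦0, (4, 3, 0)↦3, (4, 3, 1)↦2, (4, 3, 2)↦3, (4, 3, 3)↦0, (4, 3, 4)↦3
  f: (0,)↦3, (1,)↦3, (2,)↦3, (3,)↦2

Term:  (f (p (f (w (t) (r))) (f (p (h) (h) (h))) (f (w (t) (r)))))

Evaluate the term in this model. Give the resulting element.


value = 3

  t = 2
  r = 1
  (w (t) (r)) = w(2, 1) = 3
  (f (w (t) (r))) = f(3,) = 2
  h = 1
  h = 1
  h = 1
  (p (h) (h) (h)) = p(1, 1, 1) = 0
  (f (p (h) (h) (h))) = f(0,) = 3
  t = 2
  r = 1
  (w (t) (r)) = w(2, 1) = 3
  (f (w (t) (r))) = f(3,) = 2
  (p (f (w (t) (r))) (f (p (h) (h) (h))) (f (w (t) (r)))) = p(2, 3, 2) = 1
  (f (p (f (w (t) (r))) (f (p (h) (h) (h))) (f (w (t) (r))))) = f(1,) = 3


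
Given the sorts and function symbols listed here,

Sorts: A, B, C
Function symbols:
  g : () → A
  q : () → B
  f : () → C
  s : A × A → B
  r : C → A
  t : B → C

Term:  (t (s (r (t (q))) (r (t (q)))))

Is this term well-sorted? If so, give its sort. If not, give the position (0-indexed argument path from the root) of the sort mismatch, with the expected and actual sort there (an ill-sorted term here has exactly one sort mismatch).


        (q) : B
      (t (q)) : C
    (r (t (q))) : A
        (q) : B
      (t (q)) : C
    (r (t (q))) : A
  (s (r (t (q))) (r (t (q)))) : B
(t (s (r (t (q))) (r (t (q))))) : C

well-sorted; sort = C


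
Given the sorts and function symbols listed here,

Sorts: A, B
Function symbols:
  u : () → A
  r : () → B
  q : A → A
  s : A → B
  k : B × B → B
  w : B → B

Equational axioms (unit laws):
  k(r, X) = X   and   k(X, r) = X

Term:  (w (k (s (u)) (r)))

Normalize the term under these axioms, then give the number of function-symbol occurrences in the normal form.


1. (w (k (s (u)) (r)))  →  (w (s (u)))
normal form: (w (s (u)))

size = 3


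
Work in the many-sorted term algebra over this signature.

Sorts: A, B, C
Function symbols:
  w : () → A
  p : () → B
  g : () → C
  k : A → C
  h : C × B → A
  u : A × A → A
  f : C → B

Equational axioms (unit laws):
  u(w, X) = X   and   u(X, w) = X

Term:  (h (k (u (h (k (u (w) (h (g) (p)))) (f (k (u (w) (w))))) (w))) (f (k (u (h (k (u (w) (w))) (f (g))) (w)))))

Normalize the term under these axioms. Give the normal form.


normal form = (h (k (h (k (h (g) (p))) (f (k (w))))) (f (k (h (k (w)) (f (g))))))

1. (h (k (u (h (k (u (w) (h (g) (p)))) (f (k (u (w) (w))))) (w))) (f (k (u (h (k (u (w) (w))) (f (g))) (w)))))  →  (h (k (h (k (u (w) (h (g) (p)))) (f (k (u (w) (w)))))) (f (k (u (h (k (u (w) (w))) (f (g))) (w)))))
2. (h (k (h (k (u (w) (h (g) (p)))) (f (k (u (w) (w)))))) (f (k (u (h (k (u (w) (w))) (f (g))) (w)))))  →  (h (k (h (k (h (g) (p))) (f (k (u (w) (w)))))) (f (k (u (h (k (u (w) (w))) (f (g))) (w)))))
3. (h (k (h (k (h (g) (p))) (f (k (u (w) (w)))))) (f (k (u (h (k (u (w) (w))) (f (g))) (w)))))  →  (h (k (h (k (h (g) (p))) (f (k (w))))) (f (k (u (h (k (u (w) (w))) (f (g))) (w)))))
4. (h (k (h (k (h (g) (p))) (f (k (w))))) (f (k (u (h (k (u (w) (w))) (f (g))) (w)))))  →  (h (k (h (k (h (g) (p))) (f (k (w))))) (f (k (h (k (u (w) (w))) (f (g))))))
5. (h (k (h (k (h (g) (p))) (f (k (w))))) (f (k (h (k (u (w) (w))) (f (g))))))  →  (h (k (h (k (h (g) (p))) (f (k (w))))) (f (k (h (k (w)) (f (g))))))


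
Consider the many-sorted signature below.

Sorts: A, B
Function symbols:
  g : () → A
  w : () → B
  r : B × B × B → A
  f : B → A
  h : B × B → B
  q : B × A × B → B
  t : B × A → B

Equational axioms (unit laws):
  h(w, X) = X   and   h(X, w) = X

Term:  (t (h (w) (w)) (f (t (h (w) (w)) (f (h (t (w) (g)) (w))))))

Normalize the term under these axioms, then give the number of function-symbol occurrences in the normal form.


1. (t (h (w) (w)) (f (t (h (w) (w)) (f (h (t (w) (g)) (w))))))  →  (t (w) (f (t (h (w) (w)) (f (h (t (w) (g)) (w))))))
2. (t (w) (f (t (h (w) (w)) (f (h (t (w) (g)) (w))))))  →  (t (w) (f (t (w) (f (h (t (w) (g)) (w))))))
3. (t (w) (f (t (w) (f (h (t (w) (g)) (w))))))  →  (t (w) (f (t (w) (f (t (w) (g))))))
normal form: (t (w) (f (t (w) (f (t (w) (g))))))

size = 9


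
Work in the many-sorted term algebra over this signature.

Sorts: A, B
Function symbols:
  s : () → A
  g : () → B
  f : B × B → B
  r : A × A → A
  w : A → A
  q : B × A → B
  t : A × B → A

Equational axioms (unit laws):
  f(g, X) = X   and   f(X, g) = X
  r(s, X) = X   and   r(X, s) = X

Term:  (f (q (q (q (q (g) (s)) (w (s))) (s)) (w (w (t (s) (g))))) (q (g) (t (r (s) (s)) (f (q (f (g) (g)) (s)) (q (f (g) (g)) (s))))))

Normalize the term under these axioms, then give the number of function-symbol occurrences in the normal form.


size = 26

1. (f (q (q (q (q (g) (s)) (w (s))) (s)) (w (w (t (s) (g))))) (q (g) (t (r (s) (s)) (f (q (f (g) (g)) (s)) (q (f (g) (g)) (s))))))  →  (f (q (q (q (q (g) (s)) (w (s))) (s)) (w (w (t (s) (g))))) (q (g) (t (s) (f (q (f (g) (g)) (s)) (q (f (g) (g)) (s))))))
2. (f (q (q (q (q (g) (s)) (w (s))) (s)) (w (w (t (s) (g))))) (q (g) (t (s) (f (q (f (g) (g)) (s)) (q (f (g) (g)) (s))))))  →  (f (q (q (q (q (g) (s)) (w (s))) (s)) (w (w (t (s) (g))))) (q (g) (t (s) (f (q (g) (s)) (q (f (g) (g)) (s))))))
3. (f (q (q (q (q (g) (s)) (w (s))) (s)) (w (w (t (s) (g))))) (q (g) (t (s) (f (q (g) (s)) (q (f (g) (g)) (s))))))  →  (f (q (q (q (q (g) (s)) (w (s))) (s)) (w (w (t (s) (g))))) (q (g) (t (s) (f (q (g) (s)) (q (g) (s))))))
normal form: (f (q (q (q (q (g) (s)) (w (s))) (s)) (w (w (t (s) (g))))) (q (g) (t (s) (f (q (g) (s)) (q (g) (s))))))


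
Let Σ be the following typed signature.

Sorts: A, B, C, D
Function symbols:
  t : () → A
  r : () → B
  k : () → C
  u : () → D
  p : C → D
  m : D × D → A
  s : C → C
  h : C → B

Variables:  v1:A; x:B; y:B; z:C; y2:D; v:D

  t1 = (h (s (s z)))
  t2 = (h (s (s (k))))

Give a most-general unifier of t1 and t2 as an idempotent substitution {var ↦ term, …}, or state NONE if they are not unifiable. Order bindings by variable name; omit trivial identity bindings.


{z ↦ (k)}


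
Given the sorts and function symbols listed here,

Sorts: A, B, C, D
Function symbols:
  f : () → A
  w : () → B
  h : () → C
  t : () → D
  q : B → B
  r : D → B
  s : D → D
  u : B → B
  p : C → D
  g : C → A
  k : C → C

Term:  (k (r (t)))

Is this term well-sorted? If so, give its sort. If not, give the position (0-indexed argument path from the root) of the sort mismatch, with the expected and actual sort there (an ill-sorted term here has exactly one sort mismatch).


    (t) : D
  (r (t)) : B
(k (r (t))) : ✗ arg 0 at [0] has sort B, expected C

ill-sorted at position [0]: expected C, got B


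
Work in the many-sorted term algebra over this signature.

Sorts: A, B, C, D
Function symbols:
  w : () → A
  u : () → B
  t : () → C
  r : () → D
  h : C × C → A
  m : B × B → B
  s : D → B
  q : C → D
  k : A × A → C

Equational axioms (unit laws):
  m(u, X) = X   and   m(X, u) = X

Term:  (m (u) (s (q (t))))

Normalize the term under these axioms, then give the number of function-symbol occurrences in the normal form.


size = 3

1. (m (u) (s (q (t))))  →  (s (q (t)))
normal form: (s (q (t)))


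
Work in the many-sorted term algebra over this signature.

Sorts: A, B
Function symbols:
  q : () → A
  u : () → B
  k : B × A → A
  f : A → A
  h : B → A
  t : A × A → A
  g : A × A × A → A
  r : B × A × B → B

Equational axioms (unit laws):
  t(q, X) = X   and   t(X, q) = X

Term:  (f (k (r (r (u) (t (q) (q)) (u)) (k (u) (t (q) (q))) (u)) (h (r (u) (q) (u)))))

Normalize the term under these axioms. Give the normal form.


1. (f (k (r (r (u) (t (q) (q)) (u)) (k (u) (t (q) (q))) (u)) (h (r (u) (q) (u)))))  →  (f (k (r (r (u) (q) (u)) (k (u) (t (q) (q))) (u)) (h (r (u) (q) (u)))))
2. (f (k (r (r (u) (q) (u)) (k (u) (t (q) (q))) (u)) (h (r (u) (q) (u)))))  →  (f (k (r (r (u) (q) (u)) (k (u) (q)) (u)) (h (r (u) (q) (u)))))

normal form = (f (k (r (r (u) (q) (u)) (k (u) (q)) (u)) (h (r (u) (q) (u)))))
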